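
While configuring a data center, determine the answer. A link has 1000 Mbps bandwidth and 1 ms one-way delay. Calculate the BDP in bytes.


Given: bandwidth = 1000 Mbps, delay = 1 ms
BDP in bits = 1000 * 10^6 * 1 / 1000
BDP in bits = 1000000
BDP in bytes = 1000000 / 8 = 125000

125000


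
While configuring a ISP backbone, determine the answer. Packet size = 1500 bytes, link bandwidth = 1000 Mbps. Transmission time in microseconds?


Given: packet = 1500 bytes, bandwidth = 1000 Mbps
Packet in bits = 1500 * 8 = 12000 bits
Bandwidth = 1000 * 10^6 = 1000000000 bps
Time = 12000 / 1000000000 seconds
Time in us = 12000 * 10^6 / 1000000000 = 12

12


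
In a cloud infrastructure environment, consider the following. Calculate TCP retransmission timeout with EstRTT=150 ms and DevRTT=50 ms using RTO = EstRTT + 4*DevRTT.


Given: EstRTT = 150 ms, DevRTT = 50 ms
Timeout = EstRTT + 4 * DevRTT
4 * DevRTT = 4 * 50 = 200
Timeout = 150 + 200 = 350 ms

350


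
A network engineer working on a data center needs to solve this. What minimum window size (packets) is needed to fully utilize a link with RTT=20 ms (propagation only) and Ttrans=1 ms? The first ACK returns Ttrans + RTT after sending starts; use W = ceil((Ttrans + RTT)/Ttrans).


Given: Ttrans = 1 ms, RTT = 20 ms (= 2 * Tprop, Tprop = 10 ms)
Time until first ACK returns = Ttrans + RTT = 1 + 20 = 21 ms
Need W * Ttrans >= Ttrans + RTT  ->  W >= (Ttrans + RTT) / Ttrans
(Ttrans + RTT) / Ttrans = 21 / 1 = 21
W_min = ceil(21) = 21

21


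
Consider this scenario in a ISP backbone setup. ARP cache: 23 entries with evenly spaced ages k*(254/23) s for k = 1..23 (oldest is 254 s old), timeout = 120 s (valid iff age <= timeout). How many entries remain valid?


Ages are k * 254/23 s for k = 1..23 (spacing = 11.0435 s).
Entry k is valid iff k * 254/23 <= 120 iff k <= 23 * 120 / 254 = 10.8661
n_valid = floor(10.8661) = 10
(n_stale = 23 - 10 = 13)

10


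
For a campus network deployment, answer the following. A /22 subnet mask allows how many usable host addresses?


Given: subnet mask /22
Host bits = 32 - 22 = 10
Total addresses = 2^10 = 1024
Usable hosts = 1024 - 2 (network + broadcast) = 1022

1022


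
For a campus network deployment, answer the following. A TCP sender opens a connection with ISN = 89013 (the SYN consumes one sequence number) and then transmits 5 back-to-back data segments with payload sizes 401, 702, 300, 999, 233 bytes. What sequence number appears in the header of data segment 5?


The SYN occupies sequence number ISN = 89013, so the first data byte is ISN + 1 = 89014.
SEQ of data segment i = (ISN + 1) + sum of payload sizes of segments 1..i-1.
Segment 1: SEQ = 89014, payload = 401 bytes
Segment 2: SEQ = 89415, payload = 702 bytes
Segment 3: SEQ = 90117, payload = 300 bytes
Segment 4: SEQ = 90417, payload = 999 bytes
Segment 5: SEQ = 91416, payload = 233 bytes
SEQ of segment 5 = 89014 + 401 + 702 + 300 + 999 = 91416

91416


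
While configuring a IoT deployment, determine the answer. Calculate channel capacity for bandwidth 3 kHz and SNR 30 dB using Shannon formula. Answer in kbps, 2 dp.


Given: B = 3 kHz, SNR = 30 dB
SNR linear = 10^(30/10) = 1000
1 + SNR = 1001
log2(1001) = 9.9672262588
C = 3 * 1000 * 9.9672262588 = 29901.6788 bps
C = 29.901679 kbps -> 29.90 kbps (2 dp)

29.90


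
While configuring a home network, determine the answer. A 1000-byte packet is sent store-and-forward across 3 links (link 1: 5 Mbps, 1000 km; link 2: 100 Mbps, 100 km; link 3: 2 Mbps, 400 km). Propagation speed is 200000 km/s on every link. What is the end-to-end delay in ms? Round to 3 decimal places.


Packet = 1000 bytes = 8000 bits. Store-and-forward: sum (t_trans + t_prop) per link.
Link 1: t_trans = 8000/(5*10^6) s = 1.6000 ms; t_prop = 1000/200000 s = 5.0000 ms; subtotal = 6.6000 ms
Link 2: t_trans = 8000/(100*10^6) s = 0.0800 ms; t_prop = 100/200000 s = 0.5000 ms; subtotal = 0.5800 ms
Link 3: t_trans = 8000/(2*10^6) s = 4.0000 ms; t_prop = 400/200000 s = 2.0000 ms; subtotal = 6.0000 ms
End-to-end = 6.6000 + 0.5800 + 6.0000 = 13.1800 ms -> 13.180 ms (3 dp)

13.180


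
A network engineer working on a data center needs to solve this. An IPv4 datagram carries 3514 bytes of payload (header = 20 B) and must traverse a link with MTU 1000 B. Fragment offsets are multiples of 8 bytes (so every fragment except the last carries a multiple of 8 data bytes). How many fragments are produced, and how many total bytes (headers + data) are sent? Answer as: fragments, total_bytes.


Max data per non-final fragment = floor((MTU - header)/8)*8 = floor((1000 - 20)/8)*8 = floor(980/8)*8 = 976 B
Final fragment needs no 8-byte alignment: it can carry up to MTU - header = 980 B
Non-final fragments needed = ceil((payload - 980) / 976) = ceil(2534/976) = ceil(2.5963) = 3
Number of fragments = 3 + 1 = 4
Fragment sizes (data): 3 * 976 B + 586 B (last, 586 <= 980 OK)
Total bytes sent = payload + n_frags * header = 3514 + 4*20 = 3514 + 80 = 3594 B

4, 3594


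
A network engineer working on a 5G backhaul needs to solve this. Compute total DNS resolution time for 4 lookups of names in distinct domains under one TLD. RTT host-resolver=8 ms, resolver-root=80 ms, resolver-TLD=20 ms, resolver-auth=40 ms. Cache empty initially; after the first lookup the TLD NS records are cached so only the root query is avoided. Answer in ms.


Lookup 1 (cold cache): local + root + TLD + auth = 8 + 80 + 20 + 40 = 148 ms
Lookups 2..4 (TLD NS cached -> skip root; new domain -> still ask TLD and auth): local + TLD + auth = 8 + 20 + 40 = 68 ms each
Remaining 3 lookups: 3 * 68 = 204 ms
Total = 148 + 204 = 352 ms

352


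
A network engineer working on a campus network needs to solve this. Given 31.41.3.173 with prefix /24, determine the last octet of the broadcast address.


Given: IP = 31.41.3.173, prefix = /24
Host bits = 32 - 24 = 8
Network last octet = 173 AND mask = 0
Host part size = 2^8 - 1 = 255
Broadcast last octet = 0 OR 255 = 255

255


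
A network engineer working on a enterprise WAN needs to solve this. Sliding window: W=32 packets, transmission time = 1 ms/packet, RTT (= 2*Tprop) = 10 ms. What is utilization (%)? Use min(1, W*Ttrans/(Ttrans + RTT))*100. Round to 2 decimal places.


Given: W = 32, Ttrans = 1 ms, RTT = 10 ms (= 2 * Tprop, Tprop = 5 ms)
Cycle time = Ttrans + RTT = 1 + 10 = 11 ms (first packet sent until its ACK returns)
W * Ttrans = 32 * 1 = 32 ms of sending per cycle
W * Ttrans / (Ttrans + RTT) = 32 / 11 = 2.909091
U = min(1, 2.909091) = 1.000000
U% = 100.00%

100.00


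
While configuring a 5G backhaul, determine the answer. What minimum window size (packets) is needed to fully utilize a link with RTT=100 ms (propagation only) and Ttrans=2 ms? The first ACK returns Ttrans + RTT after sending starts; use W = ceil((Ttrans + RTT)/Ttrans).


Given: Ttrans = 2 ms, RTT = 100 ms (= 2 * Tprop, Tprop = 50 ms)
Time until first ACK returns = Ttrans + RTT = 2 + 100 = 102 ms
Need W * Ttrans >= Ttrans + RTT  ->  W >= (Ttrans + RTT) / Ttrans
(Ttrans + RTT) / Ttrans = 102 / 2 = 51
W_min = ceil(51) = 51

51


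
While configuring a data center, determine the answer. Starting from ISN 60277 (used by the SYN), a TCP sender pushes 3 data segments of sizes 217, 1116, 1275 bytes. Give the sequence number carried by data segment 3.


The SYN occupies sequence number ISN = 60277, so the first data byte is ISN + 1 = 60278.
SEQ of data segment i = (ISN + 1) + sum of payload sizes of segments 1..i-1.
Segment 1: SEQ = 60278, payload = 217 bytes
Segment 2: SEQ = 60495, payload = 1116 bytes
Segment 3: SEQ = 61611, payload = 1275 bytes
SEQ of segment 3 = 60278 + 217 + 1116 = 61611

61611


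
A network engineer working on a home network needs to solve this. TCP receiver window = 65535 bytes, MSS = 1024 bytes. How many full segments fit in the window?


Given: RWND = 65535 bytes, MSS = 1024 bytes
Full segments = floor(RWND / MSS)
Full segments = floor(65535 / 1024)
Full segments = floor(63.999) = 63

63


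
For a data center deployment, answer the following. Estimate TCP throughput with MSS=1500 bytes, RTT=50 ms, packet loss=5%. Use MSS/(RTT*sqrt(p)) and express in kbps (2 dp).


Given: MSS = 1500 bytes, RTT = 50 ms, loss = 5%
RTT in seconds = 50 / 1000 = 0.05
Loss rate = 5% = 0.05
sqrt(loss) = sqrt(0.05) = 0.223606797750
Throughput (bytes/s) = 1500 / (0.05 * 0.223606797750) = 134164.0786
Throughput (kbps) = 134164.0786 * 8 / 1000 = 1073.312629 -> 1073.31 kbps (2 dp)

1073.31


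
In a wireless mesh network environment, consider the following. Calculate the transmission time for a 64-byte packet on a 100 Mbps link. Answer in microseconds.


Given: packet = 64 bytes, bandwidth = 100 Mbps
Packet in bits = 64 * 8 = 512 bits
Bandwidth = 100 * 10^6 = 100000000 bps
Time = 512 / 100000000 seconds
Time in us = 512 * 10^6 / 100000000 = 5.12

5.12


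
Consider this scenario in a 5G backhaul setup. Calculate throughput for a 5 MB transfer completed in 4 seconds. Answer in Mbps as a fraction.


Given: file = 5 MB, time = 4 s
File in Mb = 5 * 8 = 40 Mb
Throughput = 40 / 4 Mbps
Throughput = 10 Mbps

10


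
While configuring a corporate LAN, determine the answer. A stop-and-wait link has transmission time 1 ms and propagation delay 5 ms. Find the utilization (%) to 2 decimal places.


Given: Ttrans = 1 ms, Tprop = 5 ms
RTT = 2 * Tprop = 2 * 5 = 10 ms
U = Ttrans / (Ttrans + RTT)
U = 1 / (1 + 10)
U = 1 / 11 = 0.090909
U% = 9.09%

9.09


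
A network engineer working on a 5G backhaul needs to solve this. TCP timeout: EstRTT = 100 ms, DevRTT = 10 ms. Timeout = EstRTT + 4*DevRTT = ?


Given: EstRTT = 100 ms, DevRTT = 10 ms
Timeout = EstRTT + 4 * DevRTT
4 * DevRTT = 4 * 10 = 40
Timeout = 100 + 40 = 140 ms

140


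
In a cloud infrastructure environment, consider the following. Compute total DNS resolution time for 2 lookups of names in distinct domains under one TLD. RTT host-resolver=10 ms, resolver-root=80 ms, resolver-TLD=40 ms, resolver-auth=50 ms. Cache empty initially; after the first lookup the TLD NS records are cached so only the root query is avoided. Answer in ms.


Lookup 1 (cold cache): local + root + TLD + auth = 10 + 80 + 40 + 50 = 180 ms
Lookups 2..2 (TLD NS cached -> skip root; new domain -> still ask TLD and auth): local + TLD + auth = 10 + 40 + 50 = 100 ms each
Remaining 1 lookups: 1 * 100 = 100 ms
Total = 180 + 100 = 280 ms

280


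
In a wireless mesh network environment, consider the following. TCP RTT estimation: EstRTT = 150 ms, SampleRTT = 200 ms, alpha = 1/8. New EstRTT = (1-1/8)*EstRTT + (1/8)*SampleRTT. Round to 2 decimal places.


Given: EstRTT = 150 ms, SampleRTT = 200 ms, alpha = 1/8
New EstRTT = (1 - alpha) * EstRTT + alpha * SampleRTT
(7/8) * 150 = 131.25
(1/8) * 200 = 25
New EstRTT = 131.25 + 25 = 156.25 ms -> 156.25 ms (2 dp)

156.25


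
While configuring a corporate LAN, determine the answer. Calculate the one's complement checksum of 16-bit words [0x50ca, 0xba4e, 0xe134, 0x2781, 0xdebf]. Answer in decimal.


Given words: [0x50ca, 0xba4e, 0xe134, 0x2781, 0xdebf]
Step 1: Sum all words
Raw sum = 20682 + 47694 + 57652 + 10113 + 57023 = 193164
Step 2: Fold carry: (62092 + 2) = 62094
One's complement = ~62094 & 0xFFFF = 3441

3441


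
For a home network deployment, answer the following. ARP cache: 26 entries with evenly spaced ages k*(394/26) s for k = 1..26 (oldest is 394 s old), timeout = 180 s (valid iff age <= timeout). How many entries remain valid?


Ages are k * 394/26 s for k = 1..26 (spacing = 15.1538 s).
Entry k is valid iff k * 394/26 <= 180 iff k <= 26 * 180 / 394 = 11.8782
n_valid = floor(11.8782) = 11
(n_stale = 26 - 11 = 15)

11


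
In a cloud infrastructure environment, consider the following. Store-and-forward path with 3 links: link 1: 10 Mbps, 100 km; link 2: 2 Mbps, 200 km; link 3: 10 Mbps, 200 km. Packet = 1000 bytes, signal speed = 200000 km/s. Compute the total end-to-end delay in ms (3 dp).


Packet = 1000 bytes = 8000 bits. Store-and-forward: sum (t_trans + t_prop) per link.
Link 1: t_trans = 8000/(10*10^6) s = 0.8000 ms; t_prop = 100/200000 s = 0.5000 ms; subtotal = 1.3000 ms
Link 2: t_trans = 8000/(2*10^6) s = 4.0000 ms; t_prop = 200/200000 s = 1.0000 ms; subtotal = 5.0000 ms
Link 3: t_trans = 8000/(10*10^6) s = 0.8000 ms; t_prop = 200/200000 s = 1.0000 ms; subtotal = 1.8000 ms
End-to-end = 1.3000 + 5.0000 + 1.8000 = 8.1000 ms -> 8.100 ms (3 dp)

8.100


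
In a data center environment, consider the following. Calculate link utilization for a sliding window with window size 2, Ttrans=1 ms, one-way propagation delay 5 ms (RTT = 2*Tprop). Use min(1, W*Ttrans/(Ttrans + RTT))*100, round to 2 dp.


Given: W = 2, Ttrans = 1 ms, RTT = 10 ms (= 2 * Tprop, Tprop = 5 ms)
Cycle time = Ttrans + RTT = 1 + 10 = 11 ms (first packet sent until its ACK returns)
W * Ttrans = 2 * 1 = 2 ms of sending per cycle
W * Ttrans / (Ttrans + RTT) = 2 / 11 = 0.181818
U = min(1, 0.181818) = 0.181818
U% = 18.18%

18.18


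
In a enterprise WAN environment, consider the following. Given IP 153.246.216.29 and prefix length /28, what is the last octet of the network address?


Given: IP = 153.246.216.29, prefix = /28
Subnet mask = 255.255.255.240
Last octet of IP: 29
Last octet of mask: 240
Network last octet = 29 AND 240 = 16

16


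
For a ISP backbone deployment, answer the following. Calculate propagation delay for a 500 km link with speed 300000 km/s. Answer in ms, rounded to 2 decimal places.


Given: distance = 500 km, speed = 300000 km/s
Delay = distance / speed = 500 / 300000 seconds
Delay in ms = 500 * 1000 / 300000
Delay = 1.6667 ms
Rounded to 2 dp = 1.67 ms

1.67


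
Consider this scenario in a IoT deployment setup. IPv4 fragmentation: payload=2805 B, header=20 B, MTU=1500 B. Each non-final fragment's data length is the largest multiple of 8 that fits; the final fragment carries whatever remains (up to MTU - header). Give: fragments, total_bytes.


Max data per non-final fragment = floor((MTU - header)/8)*8 = floor((1500 - 20)/8)*8 = floor(1480/8)*8 = 1480 B
Final fragment needs no 8-byte alignment: it can carry up to MTU - header = 1480 B
Non-final fragments needed = ceil((payload - 1480) / 1480) = ceil(1325/1480) = ceil(0.8953) = 1
Number of fragments = 1 + 1 = 2
Fragment sizes (data): 1 * 1480 B + 1325 B (last, 1325 <= 1480 OK)
Total bytes sent = payload + n_frags * header = 2805 + 2*20 = 2805 + 40 = 2845 B

2, 2845


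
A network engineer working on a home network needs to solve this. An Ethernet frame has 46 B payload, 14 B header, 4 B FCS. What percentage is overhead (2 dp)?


Given: payload = 46 B, header = 14 B, trailer = 4 B
Overhead bytes = header + trailer = 14 + 4 = 18
Total frame = payload + overhead = 46 + 18 = 64
Overhead % = 18 / 64 * 100 = 28.1250% -> 28.13% (2 dp)

28.13


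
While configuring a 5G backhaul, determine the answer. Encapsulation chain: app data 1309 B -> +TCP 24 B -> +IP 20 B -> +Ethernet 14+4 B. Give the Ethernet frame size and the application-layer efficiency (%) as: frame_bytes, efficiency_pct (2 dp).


TCP segment = 1309 + 24 = 1333 B
IP packet = 1333 + 20 = 1353 B
Ethernet frame = 1353 + 14 + 4 = 1371 B
Efficiency = app / frame = 1309 / 1371 = 0.954778 = 95.4778% -> 95.48% (2 dp)

1371, 95.48


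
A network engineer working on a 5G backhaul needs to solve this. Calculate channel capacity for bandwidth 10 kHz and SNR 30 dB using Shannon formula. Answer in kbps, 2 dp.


Given: B = 10 kHz, SNR = 30 dB
SNR linear = 10^(30/10) = 1000
1 + SNR = 1001
log2(1001) = 9.9672262588
C = 10 * 1000 * 9.9672262588 = 99672.2626 bps
C = 99.672263 kbps -> 99.67 kbps (2 dp)

99.67


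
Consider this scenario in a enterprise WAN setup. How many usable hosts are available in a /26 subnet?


Given: subnet mask /26
Host bits = 32 - 26 = 6
Total addresses = 2^6 = 64
Usable hosts = 64 - 2 (network + broadcast) = 62

62


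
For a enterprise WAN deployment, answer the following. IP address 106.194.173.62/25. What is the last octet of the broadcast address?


Given: IP = 106.194.173.62, prefix = /25
Host bits = 32 - 25 = 7
Network last octet = 62 AND mask = 0
Host part size = 2^7 - 1 = 127
Broadcast last octet = 0 OR 127 = 127

127


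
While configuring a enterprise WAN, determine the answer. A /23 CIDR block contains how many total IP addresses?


Given: CIDR prefix /23
Host bits = 32 - 23 = 9
Total addresses = 2^9 = 512

512


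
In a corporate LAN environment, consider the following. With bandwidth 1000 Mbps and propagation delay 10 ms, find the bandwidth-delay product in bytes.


Given: bandwidth = 1000 Mbps, delay = 10 ms
BDP in bits = 1000 * 10^6 * 10 / 1000
BDP in bits = 10000000
BDP in bytes = 10000000 / 8 = 1250000

1250000


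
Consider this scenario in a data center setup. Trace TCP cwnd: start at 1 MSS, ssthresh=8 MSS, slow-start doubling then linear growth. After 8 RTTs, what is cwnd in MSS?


RTT 0: cwnd = 1 MSS (initial)
RTT 1: cwnd = 2 MSS (slow start, doubled)
RTT 2: cwnd = 4 MSS (slow start, doubled)
RTT 3: cwnd = 8 MSS (slow start, doubled)
RTT 4: cwnd = 9 MSS (congestion avoidance, +1)
RTT 5: cwnd = 10 MSS (congestion avoidance, +1)
RTT 6: cwnd = 11 MSS (congestion avoidance, +1)
RTT 7: cwnd = 12 MSS (congestion avoidance, +1)
RTT 8: cwnd = 13 MSS (congestion avoidance, +1)

13


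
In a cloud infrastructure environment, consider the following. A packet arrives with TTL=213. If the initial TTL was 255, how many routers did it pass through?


Given: initial TTL = 255, received TTL = 213
Hops = initial TTL - received TTL
Hops = 255 - 213 = 42

42


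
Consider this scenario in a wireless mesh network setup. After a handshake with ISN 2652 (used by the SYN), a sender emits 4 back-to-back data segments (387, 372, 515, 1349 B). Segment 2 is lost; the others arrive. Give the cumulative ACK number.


SYN uses sequence number 2652; first data byte = ISN + 1 = 2653.
Segment 1: SEQ = 2653, len = 387 B, covers [2653, 3039]
Segment 2: SEQ = 3040, len = 372 B, covers [3040, 3411] [LOST]
Segment 3: SEQ = 3412, len = 515 B, covers [3412, 3926]
Segment 4: SEQ = 3927, len = 1349 B, covers [3927, 5275]
In-order data received: bytes [2653, 3039] (segments 1..1).
Segment 2 missing -> gap begins at byte 3040; later segments buffered out of order.
Cumulative ACK = next expected in-order byte = 2653 + 387 = 3040

3040


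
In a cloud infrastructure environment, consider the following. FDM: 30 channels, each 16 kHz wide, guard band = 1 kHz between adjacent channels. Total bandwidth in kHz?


Given: 30 channels, 16 kHz each, guard = 1 kHz
Channel bandwidth = 30 * 16 = 480 kHz
Guard bands = 29 gaps * 1 kHz = 29 kHz
Total = 480 + 29 = 509 kHz

509


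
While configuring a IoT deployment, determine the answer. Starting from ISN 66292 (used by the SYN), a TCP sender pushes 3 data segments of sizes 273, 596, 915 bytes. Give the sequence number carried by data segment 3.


The SYN occupies sequence number ISN = 66292, so the first data byte is ISN + 1 = 66293.
SEQ of data segment i = (ISN + 1) + sum of payload sizes of segments 1..i-1.
Segment 1: SEQ = 66293, payload = 273 bytes
Segment 2: SEQ = 66566, payload = 596 bytes
Segment 3: SEQ = 67162, payload = 915 bytes
SEQ of segment 3 = 66293 + 273 + 596 = 67162

67162


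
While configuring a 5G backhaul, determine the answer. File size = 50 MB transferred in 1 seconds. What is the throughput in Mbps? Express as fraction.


Given: file = 50 MB, time = 1 s
File in Mb = 50 * 8 = 400 Mb
Throughput = 400 / 1 Mbps
Throughput = 400 Mbps

400


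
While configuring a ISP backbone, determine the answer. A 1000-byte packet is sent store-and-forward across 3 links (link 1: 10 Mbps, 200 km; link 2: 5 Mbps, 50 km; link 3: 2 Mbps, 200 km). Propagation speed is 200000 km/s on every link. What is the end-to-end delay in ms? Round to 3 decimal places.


Packet = 1000 bytes = 8000 bits. Store-and-forward: sum (t_trans + t_prop) per link.
Link 1: t_trans = 8000/(10*10^6) s = 0.8000 ms; t_prop = 200/200000 s = 1.0000 ms; subtotal = 1.8000 ms
Link 2: t_trans = 8000/(5*10^6) s = 1.6000 ms; t_prop = 50/200000 s = 0.2500 ms; subtotal = 1.8500 ms
Link 3: t_trans = 8000/(2*10^6) s = 4.0000 ms; t_prop = 200/200000 s = 1.0000 ms; subtotal = 5.0000 ms
End-to-end = 1.8000 + 1.8500 + 5.0000 = 8.6500 ms -> 8.650 ms (3 dp)

8.650


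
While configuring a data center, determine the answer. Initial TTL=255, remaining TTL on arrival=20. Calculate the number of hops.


Given: initial TTL = 255, received TTL = 20
Hops = initial TTL - received TTL
Hops = 255 - 20 = 235

235


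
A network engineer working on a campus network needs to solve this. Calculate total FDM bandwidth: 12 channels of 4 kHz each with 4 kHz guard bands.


Given: 12 channels, 4 kHz each, guard = 4 kHz
Channel bandwidth = 12 * 4 = 48 kHz
Guard bands = 11 gaps * 4 kHz = 44 kHz
Total = 48 + 44 = 92 kHz

92


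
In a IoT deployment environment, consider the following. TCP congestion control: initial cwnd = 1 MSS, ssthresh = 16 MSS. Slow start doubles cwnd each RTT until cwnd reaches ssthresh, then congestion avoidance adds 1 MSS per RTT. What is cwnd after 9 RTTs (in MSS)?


RTT 0: cwnd = 1 MSS (initial)
RTT 1: cwnd = 2 MSS (slow start, doubled)
RTT 2: cwnd = 4 MSS (slow start, doubled)
RTT 3: cwnd = 8 MSS (slow start, doubled)
RTT 4: cwnd = 16 MSS (slow start, doubled)
RTT 5: cwnd = 17 MSS (congestion avoidance, +1)
RTT 6: cwnd = 18 MSS (congestion avoidance, +1)
RTT 7: cwnd = 19 MSS (congestion avoidance, +1)
RTT 8: cwnd = 20 MSS (congestion avoidance, +1)
RTT 9: cwnd = 21 MSS (congestion avoidance, +1)

21


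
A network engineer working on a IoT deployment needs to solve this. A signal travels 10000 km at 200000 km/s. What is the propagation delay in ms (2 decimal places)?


Given: distance = 10000 km, speed = 200000 km/s
Delay = distance / speed = 10000 / 200000 seconds
Delay in ms = 10000 * 1000 / 200000
Delay = 50.0000 ms
Rounded to 2 dp = 50.00 ms

50.00


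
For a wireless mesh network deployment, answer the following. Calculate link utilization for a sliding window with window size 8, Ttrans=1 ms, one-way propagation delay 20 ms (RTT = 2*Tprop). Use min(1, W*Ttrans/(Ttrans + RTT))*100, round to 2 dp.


Given: W = 8, Ttrans = 1 ms, RTT = 40 ms (= 2 * Tprop, Tprop = 20 ms)
Cycle time = Ttrans + RTT = 1 + 40 = 41 ms (first packet sent until its ACK returns)
W * Ttrans = 8 * 1 = 8 ms of sending per cycle
W * Ttrans / (Ttrans + RTT) = 8 / 41 = 0.195122
U = min(1, 0.195122) = 0.195122
U% = 19.51%

19.51


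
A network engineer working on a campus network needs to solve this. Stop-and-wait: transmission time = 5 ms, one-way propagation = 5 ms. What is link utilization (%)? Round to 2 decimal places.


Given: Ttrans = 5 ms, Tprop = 5 ms
RTT = 2 * Tprop = 2 * 5 = 10 ms
U = Ttrans / (Ttrans + RTT)
U = 5 / (5 + 10)
U = 5 / 15 = 0.333333
U% = 33.33%

33.33


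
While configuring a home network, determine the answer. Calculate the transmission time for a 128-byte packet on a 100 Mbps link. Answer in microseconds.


Given: packet = 128 bytes, bandwidth = 100 Mbps
Packet in bits = 128 * 8 = 1024 bits
Bandwidth = 100 * 10^6 = 100000000 bps
Time = 1024 / 100000000 seconds
Time in us = 1024 * 10^6 / 100000000 = 10.24

10.24


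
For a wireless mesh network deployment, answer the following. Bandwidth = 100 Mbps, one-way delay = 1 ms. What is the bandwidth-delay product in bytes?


Given: bandwidth = 100 Mbps, delay = 1 ms
BDP in bits = 100 * 10^6 * 1 / 1000
BDP in bits = 100000
BDP in bytes = 100000 / 8 = 12500

12500


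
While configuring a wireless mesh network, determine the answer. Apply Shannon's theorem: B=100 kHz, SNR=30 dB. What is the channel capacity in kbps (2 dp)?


Given: B = 100 kHz, SNR = 30 dB
SNR linear = 10^(30/10) = 1000
1 + SNR = 1001
log2(1001) = 9.9672262588
C = 100 * 1000 * 9.9672262588 = 996722.6259 bps
C = 996.722626 kbps -> 996.72 kbps (2 dp)

996.72


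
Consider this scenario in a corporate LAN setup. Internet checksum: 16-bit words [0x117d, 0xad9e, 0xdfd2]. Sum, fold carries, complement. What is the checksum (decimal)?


Given words: [0x117d, 0xad9e, 0xdfd2]
Step 1: Sum all words
Raw sum = 4477 + 44446 + 57298 = 106221
Step 2: Fold carry: (40685 + 1) = 40686
One's complement = ~40686 & 0xFFFF = 24849

24849


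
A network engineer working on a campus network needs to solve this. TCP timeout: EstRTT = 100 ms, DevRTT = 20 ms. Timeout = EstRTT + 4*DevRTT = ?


Given: EstRTT = 100 ms, DevRTT = 20 ms
Timeout = EstRTT + 4 * DevRTT
4 * DevRTT = 4 * 20 = 80
Timeout = 100 + 80 = 180 ms

180


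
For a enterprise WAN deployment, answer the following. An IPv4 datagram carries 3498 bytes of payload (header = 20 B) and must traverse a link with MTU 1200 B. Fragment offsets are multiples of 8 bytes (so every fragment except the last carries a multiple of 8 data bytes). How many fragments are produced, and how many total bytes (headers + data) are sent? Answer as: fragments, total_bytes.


Max data per non-final fragment = floor((MTU - header)/8)*8 = floor((1200 - 20)/8)*8 = floor(1180/8)*8 = 1176 B
Final fragment needs no 8-byte alignment: it can carry up to MTU - header = 1180 B
Non-final fragments needed = ceil((payload - 1180) / 1176) = ceil(2318/1176) = ceil(1.9711) = 2
Number of fragments = 2 + 1 = 3
Fragment sizes (data): 2 * 1176 B + 1146 B (last, 1146 <= 1180 OK)
Total bytes sent = payload + n_frags * header = 3498 + 3*20 = 3498 + 60 = 3558 B

3, 3558


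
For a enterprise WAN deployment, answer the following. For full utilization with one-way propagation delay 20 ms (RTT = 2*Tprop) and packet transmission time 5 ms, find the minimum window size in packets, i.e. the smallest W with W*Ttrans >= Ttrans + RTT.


Given: Ttrans = 5 ms, RTT = 40 ms (= 2 * Tprop, Tprop = 20 ms)
Time until first ACK returns = Ttrans + RTT = 5 + 40 = 45 ms
Need W * Ttrans >= Ttrans + RTT  ->  W >= (Ttrans + RTT) / Ttrans
(Ttrans + RTT) / Ttrans = 45 / 5 = 9
W_min = ceil(9) = 9

9


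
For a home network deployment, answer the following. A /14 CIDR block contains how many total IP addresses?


Given: CIDR prefix /14
Host bits = 32 - 14 = 18
Total addresses = 2^18 = 262144

262144


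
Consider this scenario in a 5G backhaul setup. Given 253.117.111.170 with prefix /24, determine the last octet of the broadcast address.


Given: IP = 253.117.111.170, prefix = /24
Host bits = 32 - 24 = 8
Network last octet = 170 AND mask = 0
Host part size = 2^8 - 1 = 255
Broadcast last octet = 0 OR 255 = 255

255


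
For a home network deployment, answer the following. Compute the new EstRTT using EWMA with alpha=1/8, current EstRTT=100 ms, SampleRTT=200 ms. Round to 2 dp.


Given: EstRTT = 100 ms, SampleRTT = 200 ms, alpha = 1/8
New EstRTT = (1 - alpha) * EstRTT + alpha * SampleRTT
(7/8) * 100 = 87.5
(1/8) * 200 = 25
New EstRTT = 87.5 + 25 = 112.5 ms -> 112.50 ms (2 dp)

112.50


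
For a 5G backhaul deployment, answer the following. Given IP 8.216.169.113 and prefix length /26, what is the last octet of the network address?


Given: IP = 8.216.169.113, prefix = /26
Subnet mask = 255.255.255.192
Last octet of IP: 113
Last octet of mask: 192
Network last octet = 113 AND 192 = 64

64


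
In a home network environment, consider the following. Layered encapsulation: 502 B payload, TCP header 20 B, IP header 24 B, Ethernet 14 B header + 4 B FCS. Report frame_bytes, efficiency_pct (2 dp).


TCP segment = 502 + 20 = 522 B
IP packet = 522 + 24 = 546 B
Ethernet frame = 546 + 14 + 4 = 564 B
Efficiency = app / frame = 502 / 564 = 0.890071 = 89.0071% -> 89.01% (2 dp)

564, 89.01


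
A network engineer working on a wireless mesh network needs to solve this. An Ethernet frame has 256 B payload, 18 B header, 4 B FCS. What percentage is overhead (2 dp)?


Given: payload = 256 B, header = 18 B, trailer = 4 B
Overhead bytes = header + trailer = 18 + 4 = 22
Total frame = payload + overhead = 256 + 22 = 278
Overhead % = 22 / 278 * 100 = 7.9137% -> 7.91% (2 dp)

7.91


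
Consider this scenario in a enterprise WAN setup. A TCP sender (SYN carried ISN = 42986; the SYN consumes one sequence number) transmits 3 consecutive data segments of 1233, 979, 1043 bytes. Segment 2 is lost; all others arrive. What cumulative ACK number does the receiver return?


SYN uses sequence number 42986; first data byte = ISN + 1 = 42987.
Segment 1: SEQ = 42987, len = 1233 B, covers [42987, 44219]
Segment 2: SEQ = 44220, len = 979 B, covers [44220, 45198] [LOST]
Segment 3: SEQ = 45199, len = 1043 B, covers [45199, 46241]
In-order data received: bytes [42987, 44219] (segments 1..1).
Segment 2 missing -> gap begins at byte 44220; later segments buffered out of order.
Cumulative ACK = next expected in-order byte = 42987 + 1233 = 44220

44220


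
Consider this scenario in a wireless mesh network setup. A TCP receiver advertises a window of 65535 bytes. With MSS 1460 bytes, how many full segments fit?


Given: RWND = 65535 bytes, MSS = 1460 bytes
Full segments = floor(RWND / MSS)
Full segments = floor(65535 / 1460)
Full segments = floor(44.887) = 44

44


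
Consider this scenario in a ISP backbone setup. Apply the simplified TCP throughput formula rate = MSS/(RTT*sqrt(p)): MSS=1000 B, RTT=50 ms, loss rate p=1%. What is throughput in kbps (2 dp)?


Given: MSS = 1000 bytes, RTT = 50 ms, loss = 1%
RTT in seconds = 50 / 1000 = 0.05
Loss rate = 1% = 0.01
sqrt(loss) = sqrt(0.01) = 0.1
Throughput (bytes/s) = 1000 / (0.05 * 0.1) = 200000.0000
Throughput (kbps) = 200000.0000 * 8 / 1000 = 1600.000000 -> 1600.00 kbps (2 dp)

1600.00


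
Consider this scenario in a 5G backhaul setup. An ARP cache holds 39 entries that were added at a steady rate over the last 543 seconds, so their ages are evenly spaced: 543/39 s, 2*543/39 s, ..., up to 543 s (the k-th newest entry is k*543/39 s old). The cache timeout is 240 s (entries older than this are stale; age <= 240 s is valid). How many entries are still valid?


Ages are k * 543/39 s for k = 1..39 (spacing = 13.9231 s).
Entry k is valid iff k * 543/39 <= 240 iff k <= 39 * 240 / 543 = 17.2376
n_valid = floor(17.2376) = 17
(n_stale = 39 - 17 = 22)

17


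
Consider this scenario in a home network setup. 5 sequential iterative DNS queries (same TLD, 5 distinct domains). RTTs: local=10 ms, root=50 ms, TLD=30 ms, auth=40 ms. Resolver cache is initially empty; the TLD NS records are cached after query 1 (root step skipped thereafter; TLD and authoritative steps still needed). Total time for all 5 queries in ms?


Lookup 1 (cold cache): local + root + TLD + auth = 10 + 50 + 30 + 40 = 130 ms
Lookups 2..5 (TLD NS cached -> skip root; new domain -> still ask TLD and auth): local + TLD + auth = 10 + 30 + 40 = 80 ms each
Remaining 4 lookups: 4 * 80 = 320 ms
Total = 130 + 320 = 450 ms

450


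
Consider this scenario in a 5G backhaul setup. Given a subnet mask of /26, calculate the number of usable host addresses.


Given: subnet mask /26
Host bits = 32 - 26 = 6
Total addresses = 2^6 = 64
Usable hosts = 64 - 2 (network + broadcast) = 62

62


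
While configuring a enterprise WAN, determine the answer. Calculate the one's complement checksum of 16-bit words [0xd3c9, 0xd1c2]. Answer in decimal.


Given words: [0xd3c9, 0xd1c2]
Step 1: Sum all words
Raw sum = 54217 + 53698 = 107915
Step 2: Fold carry: (42379 + 1) = 42380
One's complement = ~42380 & 0xFFFF = 23155

23155


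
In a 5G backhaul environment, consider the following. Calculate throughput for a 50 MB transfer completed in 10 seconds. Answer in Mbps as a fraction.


Given: file = 50 MB, time = 10 s
File in Mb = 50 * 8 = 400 Mb
Throughput = 400 / 10 Mbps
Throughput = 40 Mbps

40


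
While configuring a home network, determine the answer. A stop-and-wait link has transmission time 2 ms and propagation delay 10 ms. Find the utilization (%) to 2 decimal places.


Given: Ttrans = 2 ms, Tprop = 10 ms
RTT = 2 * Tprop = 2 * 10 = 20 ms
U = Ttrans / (Ttrans + RTT)
U = 2 / (2 + 20)
U = 2 / 22 = 0.090909
U% = 9.09%

9.09


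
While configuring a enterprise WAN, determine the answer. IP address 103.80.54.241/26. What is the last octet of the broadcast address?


Given: IP = 103.80.54.241, prefix = /26
Host bits = 32 - 26 = 6
Network last octet = 241 AND mask = 192
Host part size = 2^6 - 1 = 63
Broadcast last octet = 192 OR 63 = 255

255


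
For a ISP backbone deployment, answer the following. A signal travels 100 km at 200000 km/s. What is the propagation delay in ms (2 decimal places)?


Given: distance = 100 km, speed = 200000 km/s
Delay = distance / speed = 100 / 200000 seconds
Delay in ms = 100 * 1000 / 200000
Delay = 0.5000 ms
Rounded to 2 dp = 0.50 ms

0.50


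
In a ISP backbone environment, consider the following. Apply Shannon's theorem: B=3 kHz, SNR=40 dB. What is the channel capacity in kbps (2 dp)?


Given: B = 3 kHz, SNR = 40 dB
SNR linear = 10^(40/10) = 10000
1 + SNR = 10001
log2(10001) = 13.2878566418
C = 3 * 1000 * 13.2878566418 = 39863.5699 bps
C = 39.863570 kbps -> 39.86 kbps (2 dp)

39.86


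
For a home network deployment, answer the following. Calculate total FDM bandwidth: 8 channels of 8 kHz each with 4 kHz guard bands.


Given: 8 channels, 8 kHz each, guard = 4 kHz
Channel bandwidth = 8 * 8 = 64 kHz
Guard bands = 7 gaps * 4 kHz = 28 kHz
Total = 64 + 28 = 92 kHz

92


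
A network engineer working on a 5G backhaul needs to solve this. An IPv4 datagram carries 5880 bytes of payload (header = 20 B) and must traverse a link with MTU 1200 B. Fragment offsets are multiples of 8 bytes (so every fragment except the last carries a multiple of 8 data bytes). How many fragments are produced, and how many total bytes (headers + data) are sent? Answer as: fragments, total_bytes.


Max data per non-final fragment = floor((MTU - header)/8)*8 = floor((1200 - 20)/8)*8 = floor(1180/8)*8 = 1176 B
Final fragment needs no 8-byte alignment: it can carry up to MTU - header = 1180 B
Non-final fragments needed = ceil((payload - 1180) / 1176) = ceil(4700/1176) = ceil(3.9966) = 4
Number of fragments = 4 + 1 = 5
Fragment sizes (data): 4 * 1176 B + 1176 B (last, 1176 <= 1180 OK)
Total bytes sent = payload + n_frags * header = 5880 + 5*20 = 5880 + 100 = 5980 B

5, 5980


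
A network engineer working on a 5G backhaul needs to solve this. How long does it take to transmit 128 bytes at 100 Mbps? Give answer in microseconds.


Given: packet = 128 bytes, bandwidth = 100 Mbps
Packet in bits = 128 * 8 = 1024 bits
Bandwidth = 100 * 10^6 = 100000000 bps
Time = 1024 / 100000000 seconds
Time in us = 1024 * 10^6 / 100000000 = 10.24

10.24


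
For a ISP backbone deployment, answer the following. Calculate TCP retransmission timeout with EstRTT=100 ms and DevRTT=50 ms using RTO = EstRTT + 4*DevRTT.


Given: EstRTT = 100 ms, DevRTT = 50 ms
Timeout = EstRTT + 4 * DevRTT
4 * DevRTT = 4 * 50 = 200
Timeout = 100 + 200 = 300 ms

300


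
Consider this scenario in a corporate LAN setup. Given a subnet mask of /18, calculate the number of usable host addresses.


Given: subnet mask /18
Host bits = 32 - 18 = 14
Total addresses = 2^14 = 16384
Usable hosts = 16384 - 2 (network + broadcast) = 16382

16382


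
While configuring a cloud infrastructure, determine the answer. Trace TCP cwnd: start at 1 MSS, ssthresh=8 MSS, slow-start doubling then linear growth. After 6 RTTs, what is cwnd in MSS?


RTT 0: cwnd = 1 MSS (initial)
RTT 1: cwnd = 2 MSS (slow start, doubled)
RTT 2: cwnd = 4 MSS (slow start, doubled)
RTT 3: cwnd = 8 MSS (slow start, doubled)
RTT 4: cwnd = 9 MSS (congestion avoidance, +1)
RTT 5: cwnd = 10 MSS (congestion avoidance, +1)
RTT 6: cwnd = 11 MSS (congestion avoidance, +1)

11


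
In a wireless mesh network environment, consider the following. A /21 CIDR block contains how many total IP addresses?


Given: CIDR prefix /21
Host bits = 32 - 21 = 11
Total addresses = 2^11 = 2048

2048


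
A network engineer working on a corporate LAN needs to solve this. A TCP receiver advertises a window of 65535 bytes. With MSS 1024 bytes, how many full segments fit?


Given: RWND = 65535 bytes, MSS = 1024 bytes
Full segments = floor(RWND / MSS)
Full segments = floor(65535 / 1024)
Full segments = floor(63.999) = 63

63


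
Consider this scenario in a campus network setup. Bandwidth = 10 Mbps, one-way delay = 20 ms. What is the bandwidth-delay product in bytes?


Given: bandwidth = 10 Mbps, delay = 20 ms
BDP in bits = 10 * 10^6 * 20 / 1000
BDP in bits = 200000
BDP in bytes = 200000 / 8 = 25000

25000


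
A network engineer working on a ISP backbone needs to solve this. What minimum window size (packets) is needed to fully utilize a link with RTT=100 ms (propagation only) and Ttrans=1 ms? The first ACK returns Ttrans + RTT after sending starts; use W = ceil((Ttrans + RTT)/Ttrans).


Given: Ttrans = 1 ms, RTT = 100 ms (= 2 * Tprop, Tprop = 50 ms)
Time until first ACK returns = Ttrans + RTT = 1 + 100 = 101 ms
Need W * Ttrans >= Ttrans + RTT  ->  W >= (Ttrans + RTT) / Ttrans
(Ttrans + RTT) / Ttrans = 101 / 1 = 101
W_min = ceil(101) = 101

101


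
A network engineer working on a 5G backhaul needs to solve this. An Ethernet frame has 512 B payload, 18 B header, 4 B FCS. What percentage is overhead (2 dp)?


Given: payload = 512 B, header = 18 B, trailer = 4 B
Overhead bytes = header + trailer = 18 + 4 = 22
Total frame = payload + overhead = 512 + 22 = 534
Overhead % = 22 / 534 * 100 = 4.1199% -> 4.12% (2 dp)

4.12


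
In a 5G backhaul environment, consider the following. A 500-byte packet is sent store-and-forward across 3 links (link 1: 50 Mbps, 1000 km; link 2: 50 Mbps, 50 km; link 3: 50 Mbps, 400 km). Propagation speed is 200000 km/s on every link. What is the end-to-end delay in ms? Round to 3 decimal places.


Packet = 500 bytes = 4000 bits. Store-and-forward: sum (t_trans + t_prop) per link.
Link 1: t_trans = 4000/(50*10^6) s = 0.0800 ms; t_prop = 1000/200000 s = 5.0000 ms; subtotal = 5.0800 ms
Link 2: t_trans = 4000/(50*10^6) s = 0.0800 ms; t_prop = 50/200000 s = 0.2500 ms; subtotal = 0.3300 ms
Link 3: t_trans = 4000/(50*10^6) s = 0.0800 ms; t_prop = 400/200000 s = 2.0000 ms; subtotal = 2.0800 ms
End-to-end = 5.0800 + 0.3300 + 2.0800 = 7.4900 ms -> 7.490 ms (3 dp)

7.490


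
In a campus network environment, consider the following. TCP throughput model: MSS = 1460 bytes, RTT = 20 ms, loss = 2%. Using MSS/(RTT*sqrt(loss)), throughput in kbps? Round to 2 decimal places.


Given: MSS = 1460 bytes, RTT = 20 ms, loss = 2%
RTT in seconds = 20 / 1000 = 0.02
Loss rate = 2% = 0.02
sqrt(loss) = sqrt(0.02) = 0.141421356237
Throughput (bytes/s) = 1460 / (0.02 * 0.141421356237) = 516187.9503
Throughput (kbps) = 516187.9503 * 8 / 1000 = 4129.503602 -> 4129.50 kbps (2 dp)

4129.50


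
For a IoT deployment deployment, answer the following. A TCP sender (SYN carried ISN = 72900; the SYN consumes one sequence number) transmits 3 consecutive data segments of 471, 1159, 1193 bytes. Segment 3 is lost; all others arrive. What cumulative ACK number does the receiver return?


SYN uses sequence number 72900; first data byte = ISN + 1 = 72901.
Segment 1: SEQ = 72901, len = 471 B, covers [72901, 73371]
Segment 2: SEQ = 73372, len = 1159 B, covers [73372, 74530]
Segment 3: SEQ = 74531, len = 1193 B, covers [74531, 75723] [LOST]
In-order data received: bytes [72901, 74530] (segments 1..2).
Segment 3 missing -> gap begins at byte 74531.
Cumulative ACK = next expected in-order byte = 72901 + 471 + 1159 = 74531

74531


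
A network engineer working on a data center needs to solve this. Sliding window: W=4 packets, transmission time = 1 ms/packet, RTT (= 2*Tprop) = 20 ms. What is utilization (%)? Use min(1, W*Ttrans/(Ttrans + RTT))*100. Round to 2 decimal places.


Given: W = 4, Ttrans = 1 ms, RTT = 20 ms (= 2 * Tprop, Tprop = 10 ms)
Cycle time = Ttrans + RTT = 1 + 20 = 21 ms (first packet sent until its ACK returns)
W * Ttrans = 4 * 1 = 4 ms of sending per cycle
W * Ttrans / (Ttrans + RTT) = 4 / 21 = 0.190476
U = min(1, 0.190476) = 0.190476
U% = 19.05%

19.05


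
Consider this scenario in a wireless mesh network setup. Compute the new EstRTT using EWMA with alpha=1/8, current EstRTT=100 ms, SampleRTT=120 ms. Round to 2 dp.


Given: EstRTT = 100 ms, SampleRTT = 120 ms, alpha = 1/8
New EstRTT = (1 - alpha) * EstRTT + alpha * SampleRTT
(7/8) * 100 = 87.5
(1/8) * 120 = 15
New EstRTT = 87.5 + 15 = 102.5 ms -> 102.50 ms (2 dp)

102.50
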